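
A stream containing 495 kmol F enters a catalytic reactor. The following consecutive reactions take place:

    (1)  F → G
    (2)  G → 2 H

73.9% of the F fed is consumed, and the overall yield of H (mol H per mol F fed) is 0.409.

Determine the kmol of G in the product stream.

265 kmol

Conversion of F: F consumed = 1ξ₁ = 0.739 × 495 → ξ₁ = 365.8 kmol.
Yield of H: 2ξ₂ / 495 = 0.409 → ξ₂ = 101.2 kmol.
Outlet amounts (n = n₀ + Σ ν·ξ):
  F: 495 − 1(365.8) = 129.2
  G: 0 + 1(365.8) − 1(101.2) = 264.6
  H: 0 + 2(101.2) = 202.5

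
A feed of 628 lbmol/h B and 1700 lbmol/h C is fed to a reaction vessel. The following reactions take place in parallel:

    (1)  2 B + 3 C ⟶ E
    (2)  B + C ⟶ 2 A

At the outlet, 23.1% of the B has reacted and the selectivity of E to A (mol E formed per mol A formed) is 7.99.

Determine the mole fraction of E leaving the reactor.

0.0344

Conversion of B: B consumed = 0.231 × 628 = 145.1 lbmol/h = 2ξ₁ + 1ξ₂.
Selectivity: 1ξ₁ / (2ξ₂) = 7.99 → ξ₁ = 15.98 ξ₂.
Substitute: (2·15.98 + 1) ξ₂ = 145.1 → ξ₂ = 4.401 lbmol/h, ξ₁ = 70.33 lbmol/h.
Outlet amounts (n = n₀ + Σ ν·ξ):
  B: 628 − 2(70.33) − 1(4.401) = 482.9
  C: 1700 − 3(70.33) − 1(4.401) = 1485
  E: 0 + 1(70.33) = 70.33
  A: 0 + 2(4.401) = 8.803
Total out = 2047 lbmol/h; y_E = 70.33 / 2047 = 0.03436.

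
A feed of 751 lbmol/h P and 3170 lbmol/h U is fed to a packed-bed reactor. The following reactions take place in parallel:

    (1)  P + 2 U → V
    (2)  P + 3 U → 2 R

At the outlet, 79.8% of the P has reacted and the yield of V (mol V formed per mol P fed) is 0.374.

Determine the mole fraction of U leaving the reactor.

0.607

Yield of V: 1ξ₁ / 751 = 0.374 → ξ₁ = 280.9 lbmol/h.
Conversion of P: 1ξ₁ + 1ξ₂ = 0.798 × 751 = 599.3 → ξ₂ = 318.4 lbmol/h.
Outlet amounts (n = n₀ + Σ ν·ξ):
  P: 751 − 1(280.9) − 1(318.4) = 151.7
  U: 3170 − 2(280.9) − 3(318.4) = 1653
  V: 0 + 1(280.9) = 280.9
  R: 0 + 2(318.4) = 636.8
Total out = 2722 lbmol/h; y_U = 1653 / 2722 = 0.6072.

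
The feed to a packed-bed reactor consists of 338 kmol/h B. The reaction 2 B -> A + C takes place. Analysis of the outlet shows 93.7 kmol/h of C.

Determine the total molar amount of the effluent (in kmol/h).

For C: n = n₀ + 1ξ → 93.7 = 0 + 1ξ, giving ξ = 93.7 kmol/h.
Outlet amounts (n = n₀ + ν ξ):
  B: 338 − 2(93.7) = 150.6
  A: 0 + 1(93.7) = 93.7
  C: 0 + 1(93.7) = 93.7
Total out = 150.6 + 93.7 + 93.7 = 338 kmol/h.

338 kmol/h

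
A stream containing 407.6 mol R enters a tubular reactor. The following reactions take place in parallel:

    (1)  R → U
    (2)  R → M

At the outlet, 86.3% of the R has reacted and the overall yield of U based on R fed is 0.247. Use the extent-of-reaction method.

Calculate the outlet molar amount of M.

251 mol

Yield of U: 1ξ₁ / 407.6 = 0.247 → ξ₁ = 100.7 mol.
Conversion of R: 1ξ₁ + 1ξ₂ = 0.863 × 407.6 = 351.8 → ξ₂ = 251.1 mol.
Outlet amounts (n = n₀ + Σ ν·ξ):
  R: 407.6 − 1(100.7) − 1(251.1) = 55.84
  U: 0 + 1(100.7) = 100.7
  M: 0 + 1(251.1) = 251.1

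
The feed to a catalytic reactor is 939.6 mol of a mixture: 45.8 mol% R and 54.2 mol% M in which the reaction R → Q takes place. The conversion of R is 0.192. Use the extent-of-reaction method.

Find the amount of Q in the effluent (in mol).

R reacted = 0.192 × 430.3 = 82.62 mol; ν_R = −1, so ξ = 82.62/1 = 82.62 mol.
Outlet amounts (n = n₀ + ν ξ):
  R: 430.3 − 1(82.62) = 347.7
  Q: 0 + 1(82.62) = 82.62
  M: 509.3 (inert)

82.6 mol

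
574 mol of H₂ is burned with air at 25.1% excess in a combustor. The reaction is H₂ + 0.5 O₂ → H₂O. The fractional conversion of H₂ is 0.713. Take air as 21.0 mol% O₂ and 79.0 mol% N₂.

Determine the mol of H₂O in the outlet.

Stoichiometric O₂ = 0.5 × 574 = 287 mol; O₂ fed = 287 × 1.251 = 359 mol.
N₂ fed = 359 × 79/21 = 1351 mol.
Fuel reacted = 0.713 × 574 → ξ = 409.3 mol.
Outlet (n = n₀ + ν ξ):
  H₂: 574 − 1(409.3) = 164.7
  O₂: 359 − 0.5(409.3) = 154.4
  N₂: 1351 (inert)
  H₂O: 0 + 1(409.3) = 409.3

409 mol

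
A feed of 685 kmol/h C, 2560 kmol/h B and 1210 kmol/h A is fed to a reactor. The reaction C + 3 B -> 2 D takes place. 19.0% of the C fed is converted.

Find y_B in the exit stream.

C reacted = 0.19 × 685 = 130.2 kmol/h; ν_C = −1, so ξ = 130.2/1 = 130.2 kmol/h.
Outlet amounts (n = n₀ + ν ξ):
  C: 685 − 1(130.2) = 554.9
  B: 2560 − 3(130.2) = 2170
  D: 0 + 2(130.2) = 260.3
  A: 1210 (inert)
Total out = 4195 kmol/h; y_B = 2170 / 4195 = 0.5172.

0.517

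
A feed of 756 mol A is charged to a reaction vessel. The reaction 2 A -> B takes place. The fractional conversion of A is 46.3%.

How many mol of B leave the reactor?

175 mol

A reacted = 0.463 × 756 = 350 mol; ν_A = −2, so ξ = 350/2 = 175 mol.
Outlet amounts (n = n₀ + ν ξ):
  A: 756 − 2(175) = 406
  B: 0 + 1(175) = 175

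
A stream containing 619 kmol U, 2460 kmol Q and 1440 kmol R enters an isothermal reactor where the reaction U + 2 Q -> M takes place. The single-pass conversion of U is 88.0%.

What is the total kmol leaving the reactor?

3430 kmol

U reacted = 0.88 × 619 = 544.7 kmol; ν_U = −1, so ξ = 544.7/1 = 544.7 kmol.
Outlet amounts (n = n₀ + ν ξ):
  U: 619 − 1(544.7) = 74.28
  Q: 2460 − 2(544.7) = 1371
  M: 0 + 1(544.7) = 544.7
  R: 1440 (inert)
Total out = 74.28 + 1371 + 544.7 + 1440 = 3430 kmol.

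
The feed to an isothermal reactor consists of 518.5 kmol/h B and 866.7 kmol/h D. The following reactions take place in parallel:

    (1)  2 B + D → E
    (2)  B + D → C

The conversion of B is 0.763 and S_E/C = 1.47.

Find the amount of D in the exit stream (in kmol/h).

619 kmol/h

Conversion of B: B consumed = 0.763 × 518.5 = 395.6 kmol/h = 2ξ₁ + 1ξ₂.
Selectivity: 1ξ₁ / (1ξ₂) = 1.47 → ξ₁ = 1.47 ξ₂.
Substitute: (2·1.47 + 1) ξ₂ = 395.6 → ξ₂ = 100.4 kmol/h, ξ₁ = 147.6 kmol/h.
Outlet amounts (n = n₀ + Σ ν·ξ):
  B: 518.5 − 2(147.6) − 1(100.4) = 122.9
  D: 866.7 − 1(147.6) − 1(100.4) = 618.7
  E: 0 + 1(147.6) = 147.6
  C: 0 + 1(100.4) = 100.4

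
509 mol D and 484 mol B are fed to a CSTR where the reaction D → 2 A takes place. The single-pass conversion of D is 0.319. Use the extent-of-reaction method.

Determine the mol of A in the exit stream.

325 mol

D reacted = 0.319 × 509 = 162.4 mol; ν_D = −1, so ξ = 162.4/1 = 162.4 mol.
Outlet amounts (n = n₀ + ν ξ):
  D: 509 − 1(162.4) = 346.6
  A: 0 + 2(162.4) = 324.7
  B: 484 (inert)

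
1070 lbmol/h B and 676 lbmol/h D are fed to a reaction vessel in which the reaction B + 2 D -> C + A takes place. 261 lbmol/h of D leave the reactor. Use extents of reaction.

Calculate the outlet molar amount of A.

208 lbmol/h

For D: n = n₀ − 2ξ → 261 = 676 − 2ξ, giving ξ = 207.5 lbmol/h.
Outlet amounts (n = n₀ + ν ξ):
  B: 1070 − 1(207.5) = 862.5
  D: 676 − 2(207.5) = 261
  C: 0 + 1(207.5) = 207.5
  A: 0 + 1(207.5) = 207.5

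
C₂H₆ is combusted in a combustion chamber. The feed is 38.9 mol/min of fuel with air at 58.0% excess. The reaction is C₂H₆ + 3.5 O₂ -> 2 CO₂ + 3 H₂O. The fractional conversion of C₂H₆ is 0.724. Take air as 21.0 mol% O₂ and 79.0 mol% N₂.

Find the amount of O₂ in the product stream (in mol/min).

Stoichiometric O₂ = 3.5 × 38.9 = 136.2 mol/min; O₂ fed = 136.2 × 1.580 = 215.1 mol/min.
N₂ fed = 215.1 × 79/21 = 809.2 mol/min.
Fuel reacted = 0.724 × 38.9 → ξ = 28.16 mol/min.
Outlet (n = n₀ + ν ξ):
  C₂H₆: 38.9 − 1(28.16) = 10.74
  O₂: 215.1 − 3.5(28.16) = 116.5
  N₂: 809.2 (inert)
  CO₂: 0 + 2(28.16) = 56.33
  H₂O: 0 + 3(28.16) = 84.49

117 mol/min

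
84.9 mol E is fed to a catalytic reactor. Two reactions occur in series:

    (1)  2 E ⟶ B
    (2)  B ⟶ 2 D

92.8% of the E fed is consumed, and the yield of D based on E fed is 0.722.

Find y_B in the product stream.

0.115

Conversion of E: E consumed = 2ξ₁ = 0.928 × 84.9 → ξ₁ = 39.39 mol.
Yield of D: 2ξ₂ / 84.9 = 0.722 → ξ₂ = 30.65 mol.
Outlet amounts (n = n₀ + Σ ν·ξ):
  E: 84.9 − 2(39.39) = 6.113
  B: 0 + 1(39.39) − 1(30.65) = 8.745
  D: 0 + 2(30.65) = 61.3
Total out = 76.16 mol; y_B = 8.745 / 76.16 = 0.1148.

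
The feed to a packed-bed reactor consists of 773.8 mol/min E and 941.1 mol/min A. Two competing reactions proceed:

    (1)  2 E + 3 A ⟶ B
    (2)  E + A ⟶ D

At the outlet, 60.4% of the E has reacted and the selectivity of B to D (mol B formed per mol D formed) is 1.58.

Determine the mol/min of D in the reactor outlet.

Conversion of E: E consumed = 0.604 × 773.8 = 467.4 mol/min = 2ξ₁ + 1ξ₂.
Selectivity: 1ξ₁ / (1ξ₂) = 1.58 → ξ₁ = 1.58 ξ₂.
Substitute: (2·1.58 + 1) ξ₂ = 467.4 → ξ₂ = 112.3 mol/min, ξ₁ = 177.5 mol/min.
Outlet amounts (n = n₀ + Σ ν·ξ):
  E: 773.8 − 2(177.5) − 1(112.3) = 306.4
  A: 941.1 − 3(177.5) − 1(112.3) = 296.2
  B: 0 + 1(177.5) = 177.5
  D: 0 + 1(112.3) = 112.3

112 mol/min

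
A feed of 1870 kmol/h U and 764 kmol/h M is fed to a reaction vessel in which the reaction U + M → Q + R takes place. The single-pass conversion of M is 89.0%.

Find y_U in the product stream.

M reacted = 0.89 × 764 = 680 kmol/h; ν_M = −1, so ξ = 680/1 = 680 kmol/h.
Outlet amounts (n = n₀ + ν ξ):
  U: 1870 − 1(680) = 1190
  M: 764 − 1(680) = 84.04
  Q: 0 + 1(680) = 680
  R: 0 + 1(680) = 680
Total out = 2634 kmol/h; y_U = 1190 / 2634 = 0.4518.

0.452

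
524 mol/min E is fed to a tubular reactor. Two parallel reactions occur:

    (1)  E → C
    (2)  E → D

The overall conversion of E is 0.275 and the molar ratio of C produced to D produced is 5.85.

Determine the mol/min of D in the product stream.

Conversion of E: E consumed = 0.275 × 524 = 144.1 mol/min = 1ξ₁ + 1ξ₂.
Selectivity: 1ξ₁ / (1ξ₂) = 5.85 → ξ₁ = 5.85 ξ₂.
Substitute: (1·5.85 + 1) ξ₂ = 144.1 → ξ₂ = 21.04 mol/min, ξ₁ = 123.1 mol/min.
Outlet amounts (n = n₀ + Σ ν·ξ):
  E: 524 − 1(123.1) − 1(21.04) = 379.9
  C: 0 + 1(123.1) = 123.1
  D: 0 + 1(21.04) = 21.04

21 mol/min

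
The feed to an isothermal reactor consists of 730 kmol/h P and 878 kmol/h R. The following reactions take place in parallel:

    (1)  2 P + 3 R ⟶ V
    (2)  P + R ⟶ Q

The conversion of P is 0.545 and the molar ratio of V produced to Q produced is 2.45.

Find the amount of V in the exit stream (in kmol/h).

165 kmol/h

Conversion of P: P consumed = 0.545 × 730 = 397.9 kmol/h = 2ξ₁ + 1ξ₂.
Selectivity: 1ξ₁ / (1ξ₂) = 2.45 → ξ₁ = 2.45 ξ₂.
Substitute: (2·2.45 + 1) ξ₂ = 397.9 → ξ₂ = 67.43 kmol/h, ξ₁ = 165.2 kmol/h.
Outlet amounts (n = n₀ + Σ ν·ξ):
  P: 730 − 2(165.2) − 1(67.43) = 332.1
  R: 878 − 3(165.2) − 1(67.43) = 314.9
  V: 0 + 1(165.2) = 165.2
  Q: 0 + 1(67.43) = 67.43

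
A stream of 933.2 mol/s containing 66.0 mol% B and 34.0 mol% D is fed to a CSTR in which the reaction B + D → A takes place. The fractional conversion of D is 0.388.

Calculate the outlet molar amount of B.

D reacted = 0.388 × 317.3 = 123.1 mol/s; ν_D = −1, so ξ = 123.1/1 = 123.1 mol/s.
Outlet amounts (n = n₀ + ν ξ):
  B: 615.9 − 1(123.1) = 492.8
  D: 317.3 − 1(123.1) = 194.2
  A: 0 + 1(123.1) = 123.1

493 mol/s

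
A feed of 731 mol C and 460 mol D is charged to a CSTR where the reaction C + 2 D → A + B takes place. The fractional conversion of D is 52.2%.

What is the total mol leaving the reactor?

D reacted = 0.522 × 460 = 240.1 mol; ν_D = −2, so ξ = 240.1/2 = 120.1 mol.
Outlet amounts (n = n₀ + ν ξ):
  C: 731 − 1(120.1) = 610.9
  D: 460 − 2(120.1) = 219.9
  A: 0 + 1(120.1) = 120.1
  B: 0 + 1(120.1) = 120.1
Total out = 610.9 + 219.9 + 120.1 + 120.1 = 1071 mol.

1070 mol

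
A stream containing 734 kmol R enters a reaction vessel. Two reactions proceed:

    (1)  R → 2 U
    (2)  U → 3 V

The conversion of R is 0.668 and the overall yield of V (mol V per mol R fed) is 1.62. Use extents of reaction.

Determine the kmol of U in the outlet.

Conversion of R: R consumed = 1ξ₁ = 0.668 × 734 → ξ₁ = 490.3 kmol.
Yield of V: 3ξ₂ / 734 = 1.62 → ξ₂ = 396.4 kmol.
Outlet amounts (n = n₀ + Σ ν·ξ):
  R: 734 − 1(490.3) = 243.7
  U: 0 + 2(490.3) − 1(396.4) = 584.3
  V: 0 + 3(396.4) = 1189

584 kmol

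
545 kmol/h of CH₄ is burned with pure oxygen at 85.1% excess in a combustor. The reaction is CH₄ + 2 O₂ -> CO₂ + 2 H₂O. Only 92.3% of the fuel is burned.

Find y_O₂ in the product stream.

Stoichiometric O₂ = 2 × 545 = 1090 kmol/h; O₂ fed = 1090 × 1.851 = 2018 kmol/h.
Fuel reacted = 0.923 × 545 → ξ = 503 kmol/h.
Outlet (n = n₀ + ν ξ):
  CH₄: 545 − 1(503) = 41.96
  O₂: 2018 − 2(503) = 1012
  CO₂: 0 + 1(503) = 503
  H₂O: 0 + 2(503) = 1006
Total out = 2563 kmol/h; y_O₂ = 1012 / 2563 = 0.3947.

0.395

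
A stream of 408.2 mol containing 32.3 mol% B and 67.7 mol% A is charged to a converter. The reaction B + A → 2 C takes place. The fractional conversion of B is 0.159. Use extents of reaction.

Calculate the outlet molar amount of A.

255 mol

B reacted = 0.159 × 131.8 = 20.96 mol; ν_B = −1, so ξ = 20.96/1 = 20.96 mol.
Outlet amounts (n = n₀ + ν ξ):
  B: 131.8 − 1(20.96) = 110.9
  A: 276.4 − 1(20.96) = 255.4
  C: 0 + 2(20.96) = 41.93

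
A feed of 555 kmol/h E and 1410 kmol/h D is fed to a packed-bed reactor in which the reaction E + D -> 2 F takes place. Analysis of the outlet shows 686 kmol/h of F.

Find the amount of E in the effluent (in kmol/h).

212 kmol/h

For F: n = n₀ + 2ξ → 686 = 0 + 2ξ, giving ξ = 343 kmol/h.
Outlet amounts (n = n₀ + ν ξ):
  E: 555 − 1(343) = 212
  D: 1410 − 1(343) = 1067
  F: 0 + 2(343) = 686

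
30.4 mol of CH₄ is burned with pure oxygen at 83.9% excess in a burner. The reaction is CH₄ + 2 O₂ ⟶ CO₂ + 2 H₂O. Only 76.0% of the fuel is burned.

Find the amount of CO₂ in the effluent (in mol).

23.1 mol

Stoichiometric O₂ = 2 × 30.4 = 60.8 mol; O₂ fed = 60.8 × 1.839 = 111.8 mol.
Fuel reacted = 0.76 × 30.4 → ξ = 23.1 mol.
Outlet (n = n₀ + ν ξ):
  CH₄: 30.4 − 1(23.1) = 7.296
  O₂: 111.8 − 2(23.1) = 65.6
  CO₂: 0 + 1(23.1) = 23.1
  H₂O: 0 + 2(23.1) = 46.21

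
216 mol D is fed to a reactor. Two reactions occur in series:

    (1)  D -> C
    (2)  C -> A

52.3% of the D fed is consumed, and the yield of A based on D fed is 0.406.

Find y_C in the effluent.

Conversion of D: D consumed = 1ξ₁ = 0.523 × 216 → ξ₁ = 113 mol.
Yield of A: 1ξ₂ / 216 = 0.406 → ξ₂ = 87.7 mol.
Outlet amounts (n = n₀ + Σ ν·ξ):
  D: 216 − 1(113) = 103
  C: 0 + 1(113) − 1(87.7) = 25.27
  A: 0 + 1(87.7) = 87.7
Total out = 216 mol; y_C = 25.27 / 216 = 0.117.

0.117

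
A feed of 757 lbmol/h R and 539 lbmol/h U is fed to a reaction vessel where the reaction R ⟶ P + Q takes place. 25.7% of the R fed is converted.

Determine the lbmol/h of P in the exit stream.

R reacted = 0.257 × 757 = 194.5 lbmol/h; ν_R = −1, so ξ = 194.5/1 = 194.5 lbmol/h.
Outlet amounts (n = n₀ + ν ξ):
  R: 757 − 1(194.5) = 562.5
  P: 0 + 1(194.5) = 194.5
  Q: 0 + 1(194.5) = 194.5
  U: 539 (inert)

195 lbmol/h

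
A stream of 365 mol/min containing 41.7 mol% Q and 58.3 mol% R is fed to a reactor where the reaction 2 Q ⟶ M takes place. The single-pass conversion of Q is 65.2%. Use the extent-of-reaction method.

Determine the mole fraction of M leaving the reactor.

Q reacted = 0.652 × 152.2 = 99.24 mol/min; ν_Q = −2, so ξ = 99.24/2 = 49.62 mol/min.
Outlet amounts (n = n₀ + ν ξ):
  Q: 152.2 − 2(49.62) = 52.97
  M: 0 + 1(49.62) = 49.62
  R: 212.8 (inert)
Total out = 315.4 mol/min; y_M = 49.62 / 315.4 = 0.1573.

0.157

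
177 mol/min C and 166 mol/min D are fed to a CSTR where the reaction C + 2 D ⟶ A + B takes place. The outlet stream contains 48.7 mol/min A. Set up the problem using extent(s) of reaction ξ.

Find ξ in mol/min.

For A: n = n₀ + 1ξ → 48.7 = 0 + 1ξ, giving ξ = 48.7 mol/min.
Outlet amounts (n = n₀ + ν ξ):
  C: 177 − 1(48.7) = 128.3
  D: 166 − 2(48.7) = 68.6
  A: 0 + 1(48.7) = 48.7
  B: 0 + 1(48.7) = 48.7

ξ = 48.7 mol/min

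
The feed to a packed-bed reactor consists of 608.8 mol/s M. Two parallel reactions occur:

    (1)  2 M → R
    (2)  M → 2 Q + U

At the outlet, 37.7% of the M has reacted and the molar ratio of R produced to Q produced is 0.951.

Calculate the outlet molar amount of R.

Conversion of M: M consumed = 0.377 × 608.8 = 229.5 mol/s = 2ξ₁ + 1ξ₂.
Selectivity: 1ξ₁ / (2ξ₂) = 0.951 → ξ₁ = 1.902 ξ₂.
Substitute: (2·1.902 + 1) ξ₂ = 229.5 → ξ₂ = 47.78 mol/s, ξ₁ = 90.87 mol/s.
Outlet amounts (n = n₀ + Σ ν·ξ):
  M: 608.8 − 2(90.87) − 1(47.78) = 379.3
  R: 0 + 1(90.87) = 90.87
  Q: 0 + 2(47.78) = 95.55
  U: 0 + 1(47.78) = 47.78

90.9 mol/s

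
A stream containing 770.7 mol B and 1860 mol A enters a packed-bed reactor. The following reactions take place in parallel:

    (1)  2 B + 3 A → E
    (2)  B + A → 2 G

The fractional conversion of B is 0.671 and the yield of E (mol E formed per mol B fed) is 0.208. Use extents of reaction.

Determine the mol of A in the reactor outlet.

1180 mol

Yield of E: 1ξ₁ / 770.7 = 0.208 → ξ₁ = 160.3 mol.
Conversion of B: 2ξ₁ + 1ξ₂ = 0.671 × 770.7 = 517.1 → ξ₂ = 196.5 mol.
Outlet amounts (n = n₀ + Σ ν·ξ):
  B: 770.7 − 2(160.3) − 1(196.5) = 253.6
  A: 1860 − 3(160.3) − 1(196.5) = 1183
  E: 0 + 1(160.3) = 160.3
  G: 0 + 2(196.5) = 393.1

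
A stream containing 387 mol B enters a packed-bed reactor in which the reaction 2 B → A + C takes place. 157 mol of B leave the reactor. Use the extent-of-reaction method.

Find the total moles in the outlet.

387 mol

For B: n = n₀ − 2ξ → 157 = 387 − 2ξ, giving ξ = 115 mol.
Outlet amounts (n = n₀ + ν ξ):
  B: 387 − 2(115) = 157
  A: 0 + 1(115) = 115
  C: 0 + 1(115) = 115
Total out = 157 + 115 + 115 = 387 mol.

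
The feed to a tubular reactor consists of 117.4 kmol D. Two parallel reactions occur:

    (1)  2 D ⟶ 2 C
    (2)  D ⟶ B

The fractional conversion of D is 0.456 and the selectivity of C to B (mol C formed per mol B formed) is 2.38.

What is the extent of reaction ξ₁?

ξ₁ = 18.8 kmol

Conversion of D: D consumed = 0.456 × 117.4 = 53.53 kmol = 2ξ₁ + 1ξ₂.
Selectivity: 2ξ₁ / (1ξ₂) = 2.38 → ξ₁ = 1.19 ξ₂.
Substitute: (2·1.19 + 1) ξ₂ = 53.53 → ξ₂ = 15.84 kmol, ξ₁ = 18.85 kmol.
Outlet amounts (n = n₀ + Σ ν·ξ):
  D: 117.4 − 2(18.85) − 1(15.84) = 63.87
  C: 0 + 2(18.85) = 37.7
  B: 0 + 1(15.84) = 15.84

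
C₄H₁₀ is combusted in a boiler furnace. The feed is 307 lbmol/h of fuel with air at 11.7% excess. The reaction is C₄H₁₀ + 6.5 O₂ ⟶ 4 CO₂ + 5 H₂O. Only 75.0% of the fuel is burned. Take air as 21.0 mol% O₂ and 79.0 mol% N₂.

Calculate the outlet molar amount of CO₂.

Stoichiometric O₂ = 6.5 × 307 = 1996 lbmol/h; O₂ fed = 1996 × 1.117 = 2229 lbmol/h.
N₂ fed = 2229 × 79/21 = 8385 lbmol/h.
Fuel reacted = 0.75 × 307 → ξ = 230.2 lbmol/h.
Outlet (n = n₀ + ν ξ):
  C₄H₁₀: 307 − 1(230.2) = 76.75
  O₂: 2229 − 6.5(230.2) = 732.3
  N₂: 8385 (inert)
  CO₂: 0 + 4(230.2) = 921
  H₂O: 0 + 5(230.2) = 1151

921 lbmol/h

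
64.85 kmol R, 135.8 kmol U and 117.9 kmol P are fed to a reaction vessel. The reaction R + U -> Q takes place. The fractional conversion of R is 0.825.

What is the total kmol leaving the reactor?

265 kmol

R reacted = 0.825 × 64.85 = 53.5 kmol; ν_R = −1, so ξ = 53.5/1 = 53.5 kmol.
Outlet amounts (n = n₀ + ν ξ):
  R: 64.85 − 1(53.5) = 11.35
  U: 135.8 − 1(53.5) = 82.3
  Q: 0 + 1(53.5) = 53.5
  P: 117.9 (inert)
Total out = 11.35 + 82.3 + 53.5 + 117.9 = 265 kmol.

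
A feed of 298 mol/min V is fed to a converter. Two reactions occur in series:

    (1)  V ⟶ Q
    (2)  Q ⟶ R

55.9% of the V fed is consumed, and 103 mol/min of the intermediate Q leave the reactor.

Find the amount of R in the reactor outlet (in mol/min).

63.6 mol/min

Conversion of V: V consumed = 1ξ₁ = 0.559 × 298 → ξ₁ = 166.6 mol/min.
Q balance: n_Q = 0 + 1ξ₁ − 1ξ₂ = 103 → ξ₂ = (1·166.6 − 103)/1 = 63.58 mol/min.
Outlet amounts (n = n₀ + Σ ν·ξ):
  V: 298 − 1(166.6) = 131.4
  Q: 0 + 1(166.6) − 1(63.58) = 103
  R: 0 + 1(63.58) = 63.58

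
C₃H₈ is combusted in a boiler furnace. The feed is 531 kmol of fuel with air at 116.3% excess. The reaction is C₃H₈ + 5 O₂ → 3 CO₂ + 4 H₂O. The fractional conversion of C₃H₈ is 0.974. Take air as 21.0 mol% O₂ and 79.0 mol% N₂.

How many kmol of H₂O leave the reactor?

2070 kmol

Stoichiometric O₂ = 5 × 531 = 2655 kmol; O₂ fed = 2655 × 2.163 = 5743 kmol.
N₂ fed = 5743 × 79/21 = 21600 kmol.
Fuel reacted = 0.974 × 531 → ξ = 517.2 kmol.
Outlet (n = n₀ + ν ξ):
  C₃H₈: 531 − 1(517.2) = 13.81
  O₂: 5743 − 5(517.2) = 3157
  N₂: 21600 (inert)
  CO₂: 0 + 3(517.2) = 1552
  H₂O: 0 + 4(517.2) = 2069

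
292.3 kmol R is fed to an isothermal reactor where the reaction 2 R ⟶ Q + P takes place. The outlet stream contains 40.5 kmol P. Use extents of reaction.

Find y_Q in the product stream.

For P: n = n₀ + 1ξ → 40.5 = 0 + 1ξ, giving ξ = 40.5 kmol.
Outlet amounts (n = n₀ + ν ξ):
  R: 292.3 − 2(40.5) = 211.3
  Q: 0 + 1(40.5) = 40.5
  P: 0 + 1(40.5) = 40.5
Total out = 292.3 kmol; y_Q = 40.5 / 292.3 = 0.1386.

0.139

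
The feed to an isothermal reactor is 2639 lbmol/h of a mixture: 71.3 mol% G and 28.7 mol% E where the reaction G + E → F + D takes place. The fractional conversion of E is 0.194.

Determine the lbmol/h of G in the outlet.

E reacted = 0.194 × 757.4 = 146.9 lbmol/h; ν_E = −1, so ξ = 146.9/1 = 146.9 lbmol/h.
Outlet amounts (n = n₀ + ν ξ):
  G: 1882 − 1(146.9) = 1735
  E: 757.4 − 1(146.9) = 610.5
  F: 0 + 1(146.9) = 146.9
  D: 0 + 1(146.9) = 146.9

1730 lbmol/h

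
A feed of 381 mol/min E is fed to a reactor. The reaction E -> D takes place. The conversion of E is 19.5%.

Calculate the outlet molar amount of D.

E reacted = 0.195 × 381 = 74.3 mol/min; ν_E = −1, so ξ = 74.3/1 = 74.3 mol/min.
Outlet amounts (n = n₀ + ν ξ):
  E: 381 − 1(74.3) = 306.7
  D: 0 + 1(74.3) = 74.3

74.3 mol/min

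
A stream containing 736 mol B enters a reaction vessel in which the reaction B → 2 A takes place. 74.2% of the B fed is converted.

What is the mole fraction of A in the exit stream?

B reacted = 0.742 × 736 = 546.1 mol; ν_B = −1, so ξ = 546.1/1 = 546.1 mol.
Outlet amounts (n = n₀ + ν ξ):
  B: 736 − 1(546.1) = 189.9
  A: 0 + 2(546.1) = 1092
Total out = 1282 mol; y_A = 1092 / 1282 = 0.8519.

0.852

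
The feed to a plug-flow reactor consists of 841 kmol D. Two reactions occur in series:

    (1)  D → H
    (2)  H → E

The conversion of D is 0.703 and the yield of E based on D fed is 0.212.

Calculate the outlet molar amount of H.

413 kmol

Conversion of D: D consumed = 1ξ₁ = 0.703 × 841 → ξ₁ = 591.2 kmol.
Yield of E: 1ξ₂ / 841 = 0.212 → ξ₂ = 178.3 kmol.
Outlet amounts (n = n₀ + Σ ν·ξ):
  D: 841 − 1(591.2) = 249.8
  H: 0 + 1(591.2) − 1(178.3) = 412.9
  E: 0 + 1(178.3) = 178.3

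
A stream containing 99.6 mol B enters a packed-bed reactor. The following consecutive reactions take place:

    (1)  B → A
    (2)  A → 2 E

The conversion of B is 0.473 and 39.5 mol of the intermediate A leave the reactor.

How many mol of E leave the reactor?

15.2 mol

Conversion of B: B consumed = 1ξ₁ = 0.473 × 99.6 → ξ₁ = 47.11 mol.
A balance: n_A = 0 + 1ξ₁ − 1ξ₂ = 39.5 → ξ₂ = (1·47.11 − 39.5)/1 = 7.611 mol.
Outlet amounts (n = n₀ + Σ ν·ξ):
  B: 99.6 − 1(47.11) = 52.49
  A: 0 + 1(47.11) − 1(7.611) = 39.5
  E: 0 + 2(7.611) = 15.22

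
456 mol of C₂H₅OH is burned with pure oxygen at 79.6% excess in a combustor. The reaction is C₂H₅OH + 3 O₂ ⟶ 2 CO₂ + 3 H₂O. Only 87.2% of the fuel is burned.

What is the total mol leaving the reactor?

Stoichiometric O₂ = 3 × 456 = 1368 mol; O₂ fed = 1368 × 1.796 = 2457 mol.
Fuel reacted = 0.872 × 456 → ξ = 397.6 mol.
Outlet (n = n₀ + ν ξ):
  C₂H₅OH: 456 − 1(397.6) = 58.37
  O₂: 2457 − 3(397.6) = 1264
  CO₂: 0 + 2(397.6) = 795.3
  H₂O: 0 + 3(397.6) = 1193
Total out = 58.37 + 1264 + 795.3 + 1193 = 3311 mol.

3310 mol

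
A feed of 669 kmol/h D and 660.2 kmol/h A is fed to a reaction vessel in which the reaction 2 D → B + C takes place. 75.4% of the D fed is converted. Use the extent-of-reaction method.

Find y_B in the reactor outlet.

D reacted = 0.754 × 669 = 504.4 kmol/h; ν_D = −2, so ξ = 504.4/2 = 252.2 kmol/h.
Outlet amounts (n = n₀ + ν ξ):
  D: 669 − 2(252.2) = 164.6
  B: 0 + 1(252.2) = 252.2
  C: 0 + 1(252.2) = 252.2
  A: 660.2 (inert)
Total out = 1329 kmol/h; y_B = 252.2 / 1329 = 0.1897.

0.19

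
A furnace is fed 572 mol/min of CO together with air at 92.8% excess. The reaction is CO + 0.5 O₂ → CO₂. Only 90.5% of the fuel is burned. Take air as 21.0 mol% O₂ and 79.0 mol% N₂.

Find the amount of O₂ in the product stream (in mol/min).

293 mol/min

Stoichiometric O₂ = 0.5 × 572 = 286 mol/min; O₂ fed = 286 × 1.928 = 551.4 mol/min.
N₂ fed = 551.4 × 79/21 = 2074 mol/min.
Fuel reacted = 0.905 × 572 → ξ = 517.7 mol/min.
Outlet (n = n₀ + ν ξ):
  CO: 572 − 1(517.7) = 54.34
  O₂: 551.4 − 0.5(517.7) = 292.6
  N₂: 2074 (inert)
  CO₂: 0 + 1(517.7) = 517.7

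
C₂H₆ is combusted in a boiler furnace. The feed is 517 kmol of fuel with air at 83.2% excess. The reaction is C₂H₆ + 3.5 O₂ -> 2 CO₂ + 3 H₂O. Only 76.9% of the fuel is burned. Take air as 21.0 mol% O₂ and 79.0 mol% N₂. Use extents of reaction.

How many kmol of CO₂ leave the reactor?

795 kmol

Stoichiometric O₂ = 3.5 × 517 = 1810 kmol; O₂ fed = 1810 × 1.832 = 3315 kmol.
N₂ fed = 3315 × 79/21 = 12470 kmol.
Fuel reacted = 0.769 × 517 → ξ = 397.6 kmol.
Outlet (n = n₀ + ν ξ):
  C₂H₆: 517 − 1(397.6) = 119.4
  O₂: 3315 − 3.5(397.6) = 1923
  N₂: 12470 (inert)
  CO₂: 0 + 2(397.6) = 795.1
  H₂O: 0 + 3(397.6) = 1193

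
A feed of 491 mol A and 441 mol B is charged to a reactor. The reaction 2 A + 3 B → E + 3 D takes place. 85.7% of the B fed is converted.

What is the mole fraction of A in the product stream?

0.297

B reacted = 0.857 × 441 = 377.9 mol; ν_B = −3, so ξ = 377.9/3 = 126 mol.
Outlet amounts (n = n₀ + ν ξ):
  A: 491 − 2(126) = 239
  B: 441 − 3(126) = 63.06
  E: 0 + 1(126) = 126
  D: 0 + 3(126) = 377.9
Total out = 806 mol; y_A = 239 / 806 = 0.2966.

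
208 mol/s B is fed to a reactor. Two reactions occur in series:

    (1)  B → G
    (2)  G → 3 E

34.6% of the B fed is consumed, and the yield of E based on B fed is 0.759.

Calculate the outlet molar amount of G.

19.3 mol/s

Conversion of B: B consumed = 1ξ₁ = 0.346 × 208 → ξ₁ = 71.97 mol/s.
Yield of E: 3ξ₂ / 208 = 0.759 → ξ₂ = 52.62 mol/s.
Outlet amounts (n = n₀ + Σ ν·ξ):
  B: 208 − 1(71.97) = 136
  G: 0 + 1(71.97) − 1(52.62) = 19.34
  E: 0 + 3(52.62) = 157.9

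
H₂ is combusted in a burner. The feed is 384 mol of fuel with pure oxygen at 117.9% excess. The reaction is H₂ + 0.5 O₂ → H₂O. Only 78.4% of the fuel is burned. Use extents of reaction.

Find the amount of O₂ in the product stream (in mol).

268 mol

Stoichiometric O₂ = 0.5 × 384 = 192 mol; O₂ fed = 192 × 2.179 = 418.4 mol.
Fuel reacted = 0.784 × 384 → ξ = 301.1 mol.
Outlet (n = n₀ + ν ξ):
  H₂: 384 − 1(301.1) = 82.94
  O₂: 418.4 − 0.5(301.1) = 267.8
  H₂O: 0 + 1(301.1) = 301.1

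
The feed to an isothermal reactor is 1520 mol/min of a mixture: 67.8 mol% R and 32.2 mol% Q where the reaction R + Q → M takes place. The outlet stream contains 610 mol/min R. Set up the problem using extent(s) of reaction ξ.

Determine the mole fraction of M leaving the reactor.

For R: n = n₀ − 1ξ → 610 = 1031 − 1ξ, giving ξ = 420.6 mol/min.
Outlet amounts (n = n₀ + ν ξ):
  R: 1031 − 1(420.6) = 610
  Q: 489.4 − 1(420.6) = 68.88
  M: 0 + 1(420.6) = 420.6
Total out = 1099 mol/min; y_M = 420.6 / 1099 = 0.3825.

0.383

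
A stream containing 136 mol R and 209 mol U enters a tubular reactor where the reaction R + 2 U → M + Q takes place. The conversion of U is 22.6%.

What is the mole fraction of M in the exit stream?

U reacted = 0.226 × 209 = 47.23 mol; ν_U = −2, so ξ = 47.23/2 = 23.62 mol.
Outlet amounts (n = n₀ + ν ξ):
  R: 136 − 1(23.62) = 112.4
  U: 209 − 2(23.62) = 161.8
  M: 0 + 1(23.62) = 23.62
  Q: 0 + 1(23.62) = 23.62
Total out = 321.4 mol; y_M = 23.62 / 321.4 = 0.07349.

0.0735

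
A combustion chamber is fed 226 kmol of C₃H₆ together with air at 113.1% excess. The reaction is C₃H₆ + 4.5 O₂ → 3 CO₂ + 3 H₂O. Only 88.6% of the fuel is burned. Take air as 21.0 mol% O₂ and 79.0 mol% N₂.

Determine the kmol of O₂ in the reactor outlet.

1270 kmol

Stoichiometric O₂ = 4.5 × 226 = 1017 kmol; O₂ fed = 1017 × 2.131 = 2167 kmol.
N₂ fed = 2167 × 79/21 = 8153 kmol.
Fuel reacted = 0.886 × 226 → ξ = 200.2 kmol.
Outlet (n = n₀ + ν ξ):
  C₃H₆: 226 − 1(200.2) = 25.76
  O₂: 2167 − 4.5(200.2) = 1266
  N₂: 8153 (inert)
  CO₂: 0 + 3(200.2) = 600.7
  H₂O: 0 + 3(200.2) = 600.7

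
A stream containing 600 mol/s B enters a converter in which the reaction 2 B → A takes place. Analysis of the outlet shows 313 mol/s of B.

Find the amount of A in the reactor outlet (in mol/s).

For B: n = n₀ − 2ξ → 313 = 600 − 2ξ, giving ξ = 143.5 mol/s.
Outlet amounts (n = n₀ + ν ξ):
  B: 600 − 2(143.5) = 313
  A: 0 + 1(143.5) = 143.5

144 mol/s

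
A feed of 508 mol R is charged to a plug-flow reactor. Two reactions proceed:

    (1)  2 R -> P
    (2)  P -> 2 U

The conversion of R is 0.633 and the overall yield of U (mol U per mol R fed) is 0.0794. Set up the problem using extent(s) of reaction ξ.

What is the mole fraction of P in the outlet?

Conversion of R: R consumed = 2ξ₁ = 0.633 × 508 → ξ₁ = 160.8 mol.
Yield of U: 2ξ₂ / 508 = 0.0794 → ξ₂ = 20.17 mol.
Outlet amounts (n = n₀ + Σ ν·ξ):
  R: 508 − 2(160.8) = 186.4
  P: 0 + 1(160.8) − 1(20.17) = 140.6
  U: 0 + 2(20.17) = 40.34
Total out = 367.4 mol; y_P = 140.6 / 367.4 = 0.3827.

0.383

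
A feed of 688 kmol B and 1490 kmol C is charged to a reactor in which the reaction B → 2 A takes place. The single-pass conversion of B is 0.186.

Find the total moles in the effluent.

B reacted = 0.186 × 688 = 128 kmol; ν_B = −1, so ξ = 128/1 = 128 kmol.
Outlet amounts (n = n₀ + ν ξ):
  B: 688 − 1(128) = 560
  A: 0 + 2(128) = 255.9
  C: 1490 (inert)
Total out = 560 + 255.9 + 1490 = 2306 kmol.

2310 kmol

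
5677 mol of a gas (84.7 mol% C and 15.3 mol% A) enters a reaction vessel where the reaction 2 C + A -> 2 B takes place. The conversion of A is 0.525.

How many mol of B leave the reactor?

A reacted = 0.525 × 868.6 = 456 mol; ν_A = −1, so ξ = 456/1 = 456 mol.
Outlet amounts (n = n₀ + ν ξ):
  C: 4808 − 2(456) = 3896
  A: 868.6 − 1(456) = 412.6
  B: 0 + 2(456) = 912

912 mol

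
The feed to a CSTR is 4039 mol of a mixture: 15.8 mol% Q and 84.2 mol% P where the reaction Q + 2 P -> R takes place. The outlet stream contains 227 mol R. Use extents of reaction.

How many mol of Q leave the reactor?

411 mol

For R: n = n₀ + 1ξ → 227 = 0 + 1ξ, giving ξ = 227 mol.
Outlet amounts (n = n₀ + ν ξ):
  Q: 638.2 − 1(227) = 411.2
  P: 3401 − 2(227) = 2947
  R: 0 + 1(227) = 227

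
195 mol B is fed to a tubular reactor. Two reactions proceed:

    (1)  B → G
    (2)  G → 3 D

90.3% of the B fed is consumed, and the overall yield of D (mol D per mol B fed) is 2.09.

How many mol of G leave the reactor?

40.2 mol

Conversion of B: B consumed = 1ξ₁ = 0.903 × 195 → ξ₁ = 176.1 mol.
Yield of D: 3ξ₂ / 195 = 2.09 → ξ₂ = 135.8 mol.
Outlet amounts (n = n₀ + Σ ν·ξ):
  B: 195 − 1(176.1) = 18.91
  G: 0 + 1(176.1) − 1(135.8) = 40.24
  D: 0 + 3(135.8) = 407.5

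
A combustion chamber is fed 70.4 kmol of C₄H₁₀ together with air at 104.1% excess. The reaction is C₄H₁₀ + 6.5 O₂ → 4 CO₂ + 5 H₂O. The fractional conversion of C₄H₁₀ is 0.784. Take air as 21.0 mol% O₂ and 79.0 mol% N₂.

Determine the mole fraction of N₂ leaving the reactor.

0.764

Stoichiometric O₂ = 6.5 × 70.4 = 457.6 kmol; O₂ fed = 457.6 × 2.041 = 934 kmol.
N₂ fed = 934 × 79/21 = 3513 kmol.
Fuel reacted = 0.784 × 70.4 → ξ = 55.19 kmol.
Outlet (n = n₀ + ν ξ):
  C₄H₁₀: 70.4 − 1(55.19) = 15.21
  O₂: 934 − 6.5(55.19) = 575.2
  N₂: 3513 (inert)
  CO₂: 0 + 4(55.19) = 220.8
  H₂O: 0 + 5(55.19) = 276
Total out = 4601 kmol; y_N₂ = 3513 / 4601 = 0.7637.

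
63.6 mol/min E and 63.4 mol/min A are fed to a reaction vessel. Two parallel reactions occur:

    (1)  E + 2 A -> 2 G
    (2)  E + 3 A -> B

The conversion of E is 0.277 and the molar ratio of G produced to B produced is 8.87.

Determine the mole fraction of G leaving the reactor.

Conversion of E: E consumed = 0.277 × 63.6 = 17.62 mol/min = 1ξ₁ + 1ξ₂.
Selectivity: 2ξ₁ / (1ξ₂) = 8.87 → ξ₁ = 4.435 ξ₂.
Substitute: (1·4.435 + 1) ξ₂ = 17.62 → ξ₂ = 3.241 mol/min, ξ₁ = 14.38 mol/min.
Outlet amounts (n = n₀ + Σ ν·ξ):
  E: 63.6 − 1(14.38) − 1(3.241) = 45.98
  A: 63.4 − 2(14.38) − 3(3.241) = 24.92
  G: 0 + 2(14.38) = 28.75
  B: 0 + 1(3.241) = 3.241
Total out = 102.9 mol/min; y_G = 28.75 / 102.9 = 0.2794.

0.279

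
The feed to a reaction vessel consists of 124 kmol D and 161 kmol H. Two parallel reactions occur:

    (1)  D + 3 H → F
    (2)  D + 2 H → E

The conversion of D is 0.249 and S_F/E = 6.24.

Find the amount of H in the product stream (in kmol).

Conversion of D: D consumed = 0.249 × 124 = 30.88 kmol = 1ξ₁ + 1ξ₂.
Selectivity: 1ξ₁ / (1ξ₂) = 6.24 → ξ₁ = 6.24 ξ₂.
Substitute: (1·6.24 + 1) ξ₂ = 30.88 → ξ₂ = 4.265 kmol, ξ₁ = 26.61 kmol.
Outlet amounts (n = n₀ + Σ ν·ξ):
  D: 124 − 1(26.61) − 1(4.265) = 93.12
  H: 161 − 3(26.61) − 2(4.265) = 72.64
  F: 0 + 1(26.61) = 26.61
  E: 0 + 1(4.265) = 4.265

72.6 kmol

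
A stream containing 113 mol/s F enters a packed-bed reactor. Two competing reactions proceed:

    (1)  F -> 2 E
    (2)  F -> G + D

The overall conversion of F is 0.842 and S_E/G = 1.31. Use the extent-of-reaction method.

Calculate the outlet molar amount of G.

Conversion of F: F consumed = 0.842 × 113 = 95.15 mol/s = 1ξ₁ + 1ξ₂.
Selectivity: 2ξ₁ / (1ξ₂) = 1.31 → ξ₁ = 0.655 ξ₂.
Substitute: (1·0.655 + 1) ξ₂ = 95.15 → ξ₂ = 57.49 mol/s, ξ₁ = 37.66 mol/s.
Outlet amounts (n = n₀ + Σ ν·ξ):
  F: 113 − 1(37.66) − 1(57.49) = 17.85
  E: 0 + 2(37.66) = 75.31
  G: 0 + 1(57.49) = 57.49
  D: 0 + 1(57.49) = 57.49

57.5 mol/s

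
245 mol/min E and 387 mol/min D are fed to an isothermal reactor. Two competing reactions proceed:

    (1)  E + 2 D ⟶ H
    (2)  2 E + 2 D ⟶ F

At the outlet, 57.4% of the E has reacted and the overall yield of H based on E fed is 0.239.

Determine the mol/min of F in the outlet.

41 mol/min

Yield of H: 1ξ₁ / 245 = 0.239 → ξ₁ = 58.55 mol/min.
Conversion of E: 1ξ₁ + 2ξ₂ = 0.574 × 245 = 140.6 → ξ₂ = 41.04 mol/min.
Outlet amounts (n = n₀ + Σ ν·ξ):
  E: 245 − 1(58.55) − 2(41.04) = 104.4
  D: 387 − 2(58.55) − 2(41.04) = 187.8
  H: 0 + 1(58.55) = 58.55
  F: 0 + 1(41.04) = 41.04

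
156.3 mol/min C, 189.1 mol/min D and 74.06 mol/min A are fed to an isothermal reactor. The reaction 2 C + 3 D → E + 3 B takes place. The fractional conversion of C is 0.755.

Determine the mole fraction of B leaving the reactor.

C reacted = 0.755 × 156.3 = 118 mol/min; ν_C = −2, so ξ = 118/2 = 59 mol/min.
Outlet amounts (n = n₀ + ν ξ):
  C: 156.3 − 2(59) = 38.29
  D: 189.1 − 3(59) = 12.09
  E: 0 + 1(59) = 59
  B: 0 + 3(59) = 177
  A: 74.06 (inert)
Total out = 360.5 mol/min; y_B = 177 / 360.5 = 0.4911.

0.491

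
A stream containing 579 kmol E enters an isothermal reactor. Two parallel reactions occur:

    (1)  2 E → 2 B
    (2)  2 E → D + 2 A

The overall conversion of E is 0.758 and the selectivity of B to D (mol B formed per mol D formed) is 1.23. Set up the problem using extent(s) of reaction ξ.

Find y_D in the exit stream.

Conversion of E: E consumed = 0.758 × 579 = 438.9 kmol = 2ξ₁ + 2ξ₂.
Selectivity: 2ξ₁ / (1ξ₂) = 1.23 → ξ₁ = 0.615 ξ₂.
Substitute: (2·0.615 + 2) ξ₂ = 438.9 → ξ₂ = 135.9 kmol, ξ₁ = 83.56 kmol.
Outlet amounts (n = n₀ + Σ ν·ξ):
  E: 579 − 2(83.56) − 2(135.9) = 140.1
  B: 0 + 2(83.56) = 167.1
  D: 0 + 1(135.9) = 135.9
  A: 0 + 2(135.9) = 271.8
Total out = 714.9 kmol; y_D = 135.9 / 714.9 = 0.1901.

0.19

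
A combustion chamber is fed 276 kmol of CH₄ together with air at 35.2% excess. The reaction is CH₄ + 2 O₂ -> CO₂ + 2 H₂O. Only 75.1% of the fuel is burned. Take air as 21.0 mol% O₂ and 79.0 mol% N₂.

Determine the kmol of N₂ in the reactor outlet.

2810 kmol

Stoichiometric O₂ = 2 × 276 = 552 kmol; O₂ fed = 552 × 1.352 = 746.3 kmol.
N₂ fed = 746.3 × 79/21 = 2808 kmol.
Fuel reacted = 0.751 × 276 → ξ = 207.3 kmol.
Outlet (n = n₀ + ν ξ):
  CH₄: 276 − 1(207.3) = 68.72
  O₂: 746.3 − 2(207.3) = 331.8
  N₂: 2808 (inert)
  CO₂: 0 + 1(207.3) = 207.3
  H₂O: 0 + 2(207.3) = 414.6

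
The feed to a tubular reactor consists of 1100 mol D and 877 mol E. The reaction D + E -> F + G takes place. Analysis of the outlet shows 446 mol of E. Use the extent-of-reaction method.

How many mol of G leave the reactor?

431 mol

For E: n = n₀ − 1ξ → 446 = 877 − 1ξ, giving ξ = 431 mol.
Outlet amounts (n = n₀ + ν ξ):
  D: 1100 − 1(431) = 669
  E: 877 − 1(431) = 446
  F: 0 + 1(431) = 431
  G: 0 + 1(431) = 431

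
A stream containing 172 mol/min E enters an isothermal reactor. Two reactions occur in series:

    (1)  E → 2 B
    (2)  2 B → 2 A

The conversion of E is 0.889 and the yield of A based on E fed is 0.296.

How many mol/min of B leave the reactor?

255 mol/min

Conversion of E: E consumed = 1ξ₁ = 0.889 × 172 → ξ₁ = 152.9 mol/min.
Yield of A: 2ξ₂ / 172 = 0.296 → ξ₂ = 25.46 mol/min.
Outlet amounts (n = n₀ + Σ ν·ξ):
  E: 172 − 1(152.9) = 19.09
  B: 0 + 2(152.9) − 2(25.46) = 254.9
  A: 0 + 2(25.46) = 50.91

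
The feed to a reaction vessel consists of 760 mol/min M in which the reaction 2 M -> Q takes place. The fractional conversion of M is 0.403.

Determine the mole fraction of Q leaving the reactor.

M reacted = 0.403 × 760 = 306.3 mol/min; ν_M = −2, so ξ = 306.3/2 = 153.1 mol/min.
Outlet amounts (n = n₀ + ν ξ):
  M: 760 − 2(153.1) = 453.7
  Q: 0 + 1(153.1) = 153.1
Total out = 606.9 mol/min; y_Q = 153.1 / 606.9 = 0.2523.

0.252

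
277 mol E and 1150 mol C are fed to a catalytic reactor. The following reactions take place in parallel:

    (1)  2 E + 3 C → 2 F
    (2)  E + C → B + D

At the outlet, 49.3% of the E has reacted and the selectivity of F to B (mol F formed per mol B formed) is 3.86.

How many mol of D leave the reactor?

Conversion of E: E consumed = 0.493 × 277 = 136.6 mol = 2ξ₁ + 1ξ₂.
Selectivity: 2ξ₁ / (1ξ₂) = 3.86 → ξ₁ = 1.93 ξ₂.
Substitute: (2·1.93 + 1) ξ₂ = 136.6 → ξ₂ = 28.1 mol, ξ₁ = 54.23 mol.
Outlet amounts (n = n₀ + Σ ν·ξ):
  E: 277 − 2(54.23) − 1(28.1) = 140.4
  C: 1150 − 3(54.23) − 1(28.1) = 959.2
  F: 0 + 2(54.23) = 108.5
  B: 0 + 1(28.1) = 28.1
  D: 0 + 1(28.1) = 28.1

28.1 mol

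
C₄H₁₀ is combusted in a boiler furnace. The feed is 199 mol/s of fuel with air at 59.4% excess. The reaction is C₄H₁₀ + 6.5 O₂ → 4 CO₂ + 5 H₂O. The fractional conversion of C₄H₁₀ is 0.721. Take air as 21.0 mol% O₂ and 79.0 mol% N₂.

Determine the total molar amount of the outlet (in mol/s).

10200 mol/s

Stoichiometric O₂ = 6.5 × 199 = 1294 mol/s; O₂ fed = 1294 × 1.594 = 2062 mol/s.
N₂ fed = 2062 × 79/21 = 7756 mol/s.
Fuel reacted = 0.721 × 199 → ξ = 143.5 mol/s.
Outlet (n = n₀ + ν ξ):
  C₄H₁₀: 199 − 1(143.5) = 55.52
  O₂: 2062 − 6.5(143.5) = 1129
  N₂: 7756 (inert)
  CO₂: 0 + 4(143.5) = 573.9
  H₂O: 0 + 5(143.5) = 717.4
Total out = 55.52 + 1129 + 7756 + 573.9 + 717.4 = 10230 mol/s.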